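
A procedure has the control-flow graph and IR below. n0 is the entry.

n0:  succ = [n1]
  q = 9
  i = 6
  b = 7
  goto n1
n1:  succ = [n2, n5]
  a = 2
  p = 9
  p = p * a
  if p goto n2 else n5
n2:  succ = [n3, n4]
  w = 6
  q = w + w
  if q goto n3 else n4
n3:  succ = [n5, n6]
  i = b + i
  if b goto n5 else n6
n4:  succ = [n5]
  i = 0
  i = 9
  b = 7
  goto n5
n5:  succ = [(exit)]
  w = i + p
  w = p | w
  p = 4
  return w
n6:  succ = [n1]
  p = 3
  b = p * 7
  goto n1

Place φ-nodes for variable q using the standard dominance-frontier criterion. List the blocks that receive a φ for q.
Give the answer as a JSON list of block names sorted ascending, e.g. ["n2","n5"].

Answer: ["n1", "n5"]

Working:
idom tree: n1←n0 n2←n1 n3←n2 n4←n2 n5←n1 n6←n3
Join-block Dom:
  n1: preds {n0,n6}: {n0} ∩ {n0,n1,n2,n3,n6} = {n0}; idom=n0
  n5: preds {n1,n3,n4}: {n0,n1} ∩ {n0,n1,n2,n3} ∩ {n0,n1,n2,n4} = {n0,n1}; idom=n1

DF walk-up:
  join n1 pred n0: · stop@n0
  join n1 pred n6: n6→n3→n2→n1 stop@n0
  join n5 pred n1: · stop@n1
  join n5 pred n3: n3→n2 stop@n1
  join n5 pred n4: n4→n2 stop@n1
  n0 → ∅
  n1 → {n1}
  n2 → {n1,n5}
  n3 → {n1,n5}
  n4 → {n5}
  n5 → ∅
  n6 → {n1}

φ for q: defs {n0,n2}
  DF⁺ = {n1,n5}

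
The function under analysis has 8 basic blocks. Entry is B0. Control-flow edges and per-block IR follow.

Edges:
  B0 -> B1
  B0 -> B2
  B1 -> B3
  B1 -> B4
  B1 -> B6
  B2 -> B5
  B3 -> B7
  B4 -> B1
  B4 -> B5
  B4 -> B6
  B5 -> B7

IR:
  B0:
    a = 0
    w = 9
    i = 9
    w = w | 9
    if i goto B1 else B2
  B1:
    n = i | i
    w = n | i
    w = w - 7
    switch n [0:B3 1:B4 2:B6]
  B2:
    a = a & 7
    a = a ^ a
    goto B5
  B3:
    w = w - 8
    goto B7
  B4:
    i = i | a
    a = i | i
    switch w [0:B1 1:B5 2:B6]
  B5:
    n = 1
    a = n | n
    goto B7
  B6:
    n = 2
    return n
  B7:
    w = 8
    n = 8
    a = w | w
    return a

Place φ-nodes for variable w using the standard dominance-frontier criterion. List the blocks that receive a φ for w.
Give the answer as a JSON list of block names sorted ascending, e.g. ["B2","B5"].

idom tree: B1←B0 B2←B0 B3←B1 B4←B1 B5←B0 B6←B1 B7←B0
Dom at joins:
  B1: preds {B0,B4}: {B0} ∩ {B0,B1,B4} = {B0}; idom=B0
  B5: preds {B2,B4}: {B0,B2} ∩ {B0,B1,B4} = {B0}; idom=B0
  B6: preds {B1,B4}: {B0,B1} ∩ {B0,B1,B4} = {B0,B1}; idom=B1
  B7: preds {B3,B5}: {B0,B1,B3} ∩ {B0,B5} = {B0}; idom=B0

DF walk-up:
  B1←B0: walk · to B0
  B1←B4: walk B4→B1 to B0
  B5←B2: walk B2 to B0
  B5←B4: walk B4→B1 to B0
  B6←B1: walk · to B1
  B6←B4: walk B4 to B1
  B7←B3: walk B3→B1 to B0
  B7←B5: walk B5 to B0
  DF(B0)=∅
  DF(B1)={B1,B5,B7}
  DF(B2)={B5}
  DF(B3)={B7}
  DF(B4)={B1,B5,B6}
  DF(B5)={B7}
  DF(B6)=∅
  DF(B7)=∅

φ for w: defs {B0,B1,B3,B7}
  DF⁺ = {B1,B5,B7}

Answer: ["B1", "B5", "B7"]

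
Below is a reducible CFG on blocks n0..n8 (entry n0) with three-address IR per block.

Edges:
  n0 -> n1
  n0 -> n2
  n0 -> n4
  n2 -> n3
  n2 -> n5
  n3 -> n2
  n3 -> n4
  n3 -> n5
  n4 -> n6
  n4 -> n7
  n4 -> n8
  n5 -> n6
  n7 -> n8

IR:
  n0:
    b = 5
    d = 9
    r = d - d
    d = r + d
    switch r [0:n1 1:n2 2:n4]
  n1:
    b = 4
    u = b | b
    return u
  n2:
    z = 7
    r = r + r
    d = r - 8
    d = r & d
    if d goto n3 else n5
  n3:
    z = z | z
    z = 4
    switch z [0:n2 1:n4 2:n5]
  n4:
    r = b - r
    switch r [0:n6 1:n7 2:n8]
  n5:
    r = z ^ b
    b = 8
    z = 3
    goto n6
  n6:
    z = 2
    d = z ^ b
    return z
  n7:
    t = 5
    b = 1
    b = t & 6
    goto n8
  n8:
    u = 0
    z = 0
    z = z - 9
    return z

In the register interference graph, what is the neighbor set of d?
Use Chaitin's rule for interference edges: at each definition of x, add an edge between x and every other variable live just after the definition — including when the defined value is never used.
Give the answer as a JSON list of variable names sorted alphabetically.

Answer: ["b", "r", "z"]

Analysis:
def/use:
  n0: {b,d,r} / ∅
  n1: {b,u} / ∅
  n2: {d,r,z} / {r}
  n3: {z} / {z}
  n4: {r} / {b,r}
  n5: {b,r,z} / {b,z}
  n6: {d,z} / {b}
  n7: {b,t} / ∅
  n8: {u,z} / ∅

Backward fixpoint:
  n0 li=∅ lo={b,r}
  n1 li=∅ lo=∅
  n2 li={b,r} lo={b,r,z}
  n3 li={b,r,z} lo={b,r,z}
  n4 li={b,r} lo={b}
  n5 li={b,z} lo={b}
  n6 li={b} lo=∅
  n7 li=∅ lo=∅
  n8 li=∅ lo=∅

Interfere edges:
  b — {d,r,t,z}
  d — {b,r,z}
  r — {b,d,z}
  t — {b}
  u — ∅
  z — {b,d,r}

N(d) = ["b", "r", "z"]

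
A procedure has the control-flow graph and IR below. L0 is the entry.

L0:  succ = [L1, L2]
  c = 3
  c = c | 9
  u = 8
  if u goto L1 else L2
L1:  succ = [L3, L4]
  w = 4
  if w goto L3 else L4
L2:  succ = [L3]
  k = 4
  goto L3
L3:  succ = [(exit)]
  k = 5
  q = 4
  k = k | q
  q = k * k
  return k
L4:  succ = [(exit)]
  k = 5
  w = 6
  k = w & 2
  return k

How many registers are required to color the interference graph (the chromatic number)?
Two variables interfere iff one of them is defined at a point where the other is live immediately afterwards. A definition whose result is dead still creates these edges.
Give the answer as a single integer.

Answer: 2

Derivation:
Block summaries:
  L0: {c,u} / ∅
  L1: {w} / ∅
  L2: {k} / ∅
  L3: {k,q} / ∅
  L4: {k,w} / ∅

Liveness:
  live L0: ∅→∅
  live L1: ∅→∅
  live L2: ∅→∅
  live L3: ∅→∅
  live L4: ∅→∅

Conflict graph:
  c↔∅
  k↔{q}
  q↔{k}
  u↔∅
  w↔∅

Registers:
  {k,q} pairwise interfere (2-clique) ⇒ χ ≥ 2
  2-colouring: c0={c,k,u,w}  c1={q}
  χ = 2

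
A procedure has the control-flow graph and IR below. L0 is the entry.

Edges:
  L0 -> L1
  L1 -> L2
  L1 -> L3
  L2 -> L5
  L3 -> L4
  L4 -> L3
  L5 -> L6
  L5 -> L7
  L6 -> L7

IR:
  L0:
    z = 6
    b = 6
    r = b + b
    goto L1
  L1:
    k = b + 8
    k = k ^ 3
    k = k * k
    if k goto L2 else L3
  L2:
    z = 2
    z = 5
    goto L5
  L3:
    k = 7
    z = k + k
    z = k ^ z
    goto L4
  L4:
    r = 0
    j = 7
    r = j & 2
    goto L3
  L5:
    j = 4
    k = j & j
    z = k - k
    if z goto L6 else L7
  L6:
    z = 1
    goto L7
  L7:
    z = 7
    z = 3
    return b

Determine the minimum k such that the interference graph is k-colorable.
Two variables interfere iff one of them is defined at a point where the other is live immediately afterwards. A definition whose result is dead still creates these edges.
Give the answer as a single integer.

Per-block:
  L0: def={b,r,z} ue=∅
  L1: def={k} ue={b}
  L2: def={z} ue=∅
  L3: def={k,z} ue=∅
  L4: def={j,r} ue=∅
  L5: def={j,k,z} ue=∅
  L6: def={z} ue=∅
  L7: def={z} ue={b}

Live sets:
  live L0: ∅→{b}
  live L1: {b}→{b}
  live L2: {b}→{b}
  live L3: ∅→∅
  live L4: ∅→∅
  live L5: {b}→{b}
  live L6: {b}→{b}
  live L7: {b}→∅

Interfere edges:
  b — {j,k,r,z}
  j — {b}
  k — {b,z}
  r — {b}
  z — {b,k}

Chromatic number:
  clique {b,k,z} ⇒ need ≥ 3
  3-colouring: c0={b}  c1={j,k,r}  c2={z}
  χ = 3

Answer: 3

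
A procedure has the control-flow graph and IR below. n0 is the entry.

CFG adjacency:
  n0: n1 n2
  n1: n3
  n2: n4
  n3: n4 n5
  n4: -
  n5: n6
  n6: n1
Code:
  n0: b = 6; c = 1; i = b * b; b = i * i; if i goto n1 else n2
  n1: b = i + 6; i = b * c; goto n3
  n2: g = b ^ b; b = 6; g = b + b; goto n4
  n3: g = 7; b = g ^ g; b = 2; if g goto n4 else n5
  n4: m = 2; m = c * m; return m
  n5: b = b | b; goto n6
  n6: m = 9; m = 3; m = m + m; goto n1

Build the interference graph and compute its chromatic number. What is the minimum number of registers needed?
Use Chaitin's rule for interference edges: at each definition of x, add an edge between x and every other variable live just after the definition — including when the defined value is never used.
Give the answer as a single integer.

Block summaries:
  n0: def={b,c,i} ue=∅
  n1: def={b,i} ue={c,i}
  n2: def={b,g} ue={b}
  n3: def={b,g} ue=∅
  n4: def={m} ue={c}
  n5: def={b} ue={b}
  n6: def={m} ue=∅

Backward fixpoint:
  n0 li=∅ lo={b,c,i}
  n1 li={c,i} lo={c,i}
  n2 li={b,c} lo={c}
  n3 li={c,i} lo={b,c,i}
  n4 li={c} lo=∅
  n5 li={b,c,i} lo={c,i}
  n6 li={c,i} lo={c,i}

Interfere edges:
  b — {c,g,i}
  c — {b,g,i,m}
  g — {b,c,i}
  i — {b,c,g,m}
  m — {c,i}

Registers:
  lower bound: {b,c,g,i} mutually conflict ⇒ χ ≥ 4
  assign b→r2 c→r0 g→r3 i→r1 m→r2 — no edge inside a register ⇒ χ ≤ 4
  χ = 4

Answer: 4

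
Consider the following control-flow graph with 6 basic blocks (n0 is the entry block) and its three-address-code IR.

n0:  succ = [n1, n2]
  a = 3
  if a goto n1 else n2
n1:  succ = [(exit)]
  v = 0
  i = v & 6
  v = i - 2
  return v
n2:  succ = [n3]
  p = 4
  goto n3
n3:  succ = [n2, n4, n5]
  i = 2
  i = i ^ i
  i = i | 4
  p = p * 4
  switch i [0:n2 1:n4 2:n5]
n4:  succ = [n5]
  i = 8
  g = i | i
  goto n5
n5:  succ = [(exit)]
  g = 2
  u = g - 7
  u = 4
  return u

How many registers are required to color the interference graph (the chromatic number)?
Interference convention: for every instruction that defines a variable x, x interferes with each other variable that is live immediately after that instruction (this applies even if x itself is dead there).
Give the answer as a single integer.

Answer: 2

Derivation:
Block summaries:
  n0 def {a} use ∅
  n1 def {i,v} use ∅
  n2 def {p} use ∅
  n3 def {i,p} use {p}
  n4 def {g,i} use ∅
  n5 def {g,u} use ∅

Backward fixpoint:
  n0: in=∅ out=∅
  n1: in=∅ out=∅
  n2: in=∅ out={p}
  n3: in={p} out=∅
  n4: in=∅ out=∅
  n5: in=∅ out=∅

Conflict graph:
  a↔∅
  g↔∅
  i↔{p}
  p↔{i}
  u↔∅
  v↔∅

Registers:
  clique {i,p} ⇒ need ≥ 2
  assign a→R0 g→R0 i→R0 p→R1 u→R0 v→R0 — no edge inside a register ⇒ χ ≤ 2
  χ = 2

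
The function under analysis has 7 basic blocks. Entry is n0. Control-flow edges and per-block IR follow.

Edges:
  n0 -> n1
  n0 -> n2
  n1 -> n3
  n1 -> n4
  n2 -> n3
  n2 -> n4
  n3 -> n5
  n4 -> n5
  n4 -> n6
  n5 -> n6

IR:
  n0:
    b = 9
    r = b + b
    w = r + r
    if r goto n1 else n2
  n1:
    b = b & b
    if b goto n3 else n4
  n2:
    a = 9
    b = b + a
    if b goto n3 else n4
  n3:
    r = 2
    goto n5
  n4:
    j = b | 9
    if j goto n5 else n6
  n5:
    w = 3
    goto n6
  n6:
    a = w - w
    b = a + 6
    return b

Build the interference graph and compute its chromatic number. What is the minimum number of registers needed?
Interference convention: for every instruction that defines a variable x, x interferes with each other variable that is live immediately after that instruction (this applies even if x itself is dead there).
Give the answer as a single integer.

Answer: 3

Derivation:
Per-block:
  n0: {b,r,w} / ∅
  n1: {b} / {b}
  n2: {a,b} / {b}
  n3: {r} / ∅
  n4: {j} / {b}
  n5: {w} / ∅
  n6: {a,b} / {w}

Live sets:
  n0 li=∅ lo={b,w}
  n1 li={b,w} lo={b,w}
  n2 li={b,w} lo={b,w}
  n3 li=∅ lo=∅
  n4 li={b,w} lo={w}
  n5 li=∅ lo={w}
  n6 li={w} lo=∅

Interference:
  a↔{b,w}
  b↔{a,r,w}
  j↔{w}
  r↔{b,w}
  w↔{a,b,j,r}

Registers:
  clique {a,b,w} ⇒ need ≥ 3
  assign a→R2 b→R1 j→R1 r→R2 w→R0 — no edge inside a register ⇒ χ ≤ 3
  χ = 3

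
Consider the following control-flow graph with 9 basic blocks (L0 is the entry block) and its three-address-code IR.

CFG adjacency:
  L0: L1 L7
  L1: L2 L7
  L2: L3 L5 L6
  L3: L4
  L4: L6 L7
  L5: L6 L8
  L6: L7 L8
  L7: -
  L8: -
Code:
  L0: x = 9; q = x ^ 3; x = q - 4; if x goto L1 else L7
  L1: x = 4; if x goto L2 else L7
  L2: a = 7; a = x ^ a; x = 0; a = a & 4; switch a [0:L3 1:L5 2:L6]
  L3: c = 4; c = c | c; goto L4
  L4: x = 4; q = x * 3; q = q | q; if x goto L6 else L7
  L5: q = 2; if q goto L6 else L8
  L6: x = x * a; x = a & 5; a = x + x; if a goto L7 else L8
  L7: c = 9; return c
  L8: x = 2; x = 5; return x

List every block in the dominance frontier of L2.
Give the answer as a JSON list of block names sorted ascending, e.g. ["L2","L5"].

idom tree: L1←L0 L2←L1 L3←L2 L4←L3 L5←L2 L6←L2 L7←L0 L8←L2
Dom at joins:
  L6: preds {L2,L4,L5}: {L0,L1,L2} ∩ {L0,L1,L2,L3,L4} ∩ {L0,L1,L2,L5} = {L0,L1,L2}; idom=L2
  L7: preds {L0,L1,L4,L6}: {L0} ∩ {L0,L1} ∩ {L0,L1,L2,L3,L4} ∩ {L0,L1,L2,L6} = {L0}; idom=L0
  L8: preds {L5,L6}: {L0,L1,L2,L5} ∩ {L0,L1,L2,L6} = {L0,L1,L2}; idom=L2

DF walk-up:
  join L6 pred L2: · stop@L2
  join L6 pred L4: L4→L3 stop@L2
  join L6 pred L5: L5 stop@L2
  join L7 pred L0: · stop@L0
  join L7 pred L1: L1 stop@L0
  join L7 pred L4: L4→L3→L2→L1 stop@L0
  join L7 pred L6: L6→L2→L1 stop@L0
  join L8 pred L5: L5 stop@L2
  join L8 pred L6: L6 stop@L2
  L0: DF=∅
  L1: DF={L7}
  L2: DF={L7}
  L3: DF={L6,L7}
  L4: DF={L6,L7}
  L5: DF={L6,L8}
  L6: DF={L7,L8}
  L7: DF=∅
  L8: DF=∅

DF(L2) = ["L7"]

Answer: ["L7"]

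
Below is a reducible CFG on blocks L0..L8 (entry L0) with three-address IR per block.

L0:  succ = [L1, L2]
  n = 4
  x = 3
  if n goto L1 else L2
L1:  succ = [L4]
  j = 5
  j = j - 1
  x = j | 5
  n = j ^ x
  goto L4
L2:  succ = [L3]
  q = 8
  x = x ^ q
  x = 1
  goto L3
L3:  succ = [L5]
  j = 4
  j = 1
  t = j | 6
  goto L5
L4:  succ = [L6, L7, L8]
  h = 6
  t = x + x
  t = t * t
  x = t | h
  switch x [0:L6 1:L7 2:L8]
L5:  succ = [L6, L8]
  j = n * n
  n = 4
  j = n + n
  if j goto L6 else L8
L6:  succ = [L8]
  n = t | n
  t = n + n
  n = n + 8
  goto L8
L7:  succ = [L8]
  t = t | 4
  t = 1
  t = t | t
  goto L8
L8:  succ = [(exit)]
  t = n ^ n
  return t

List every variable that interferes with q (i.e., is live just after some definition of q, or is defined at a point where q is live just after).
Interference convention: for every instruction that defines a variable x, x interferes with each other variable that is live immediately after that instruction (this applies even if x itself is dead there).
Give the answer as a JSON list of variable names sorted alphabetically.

Answer: ["n", "x"]

Analysis:
Per-block:
  L0: {n,x} / ∅
  L1: {j,n,x} / ∅
  L2: {q,x} / {x}
  L3: {j,t} / ∅
  L4: {h,t,x} / {x}
  L5: {j,n} / {n}
  L6: {n,t} / {n,t}
  L7: {t} / {t}
  L8: {t} / {n}

Backward fixpoint:
  L0: in=∅ out={n,x}
  L1: in=∅ out={n,x}
  L2: in={n,x} out={n}
  L3: in={n} out={n,t}
  L4: in={n,x} out={n,t}
  L5: in={n,t} out={n,t}
  L6: in={n,t} out={n}
  L7: in={n,t} out={n}
  L8: in={n} out=∅

Conflict graph:
  h — {n,t,x}
  j — {n,t,x}
  n — {h,j,q,t,x}
  q — {n,x}
  t — {h,j,n,x}
  x — {h,j,n,q,t}

N(q) = ["n", "x"]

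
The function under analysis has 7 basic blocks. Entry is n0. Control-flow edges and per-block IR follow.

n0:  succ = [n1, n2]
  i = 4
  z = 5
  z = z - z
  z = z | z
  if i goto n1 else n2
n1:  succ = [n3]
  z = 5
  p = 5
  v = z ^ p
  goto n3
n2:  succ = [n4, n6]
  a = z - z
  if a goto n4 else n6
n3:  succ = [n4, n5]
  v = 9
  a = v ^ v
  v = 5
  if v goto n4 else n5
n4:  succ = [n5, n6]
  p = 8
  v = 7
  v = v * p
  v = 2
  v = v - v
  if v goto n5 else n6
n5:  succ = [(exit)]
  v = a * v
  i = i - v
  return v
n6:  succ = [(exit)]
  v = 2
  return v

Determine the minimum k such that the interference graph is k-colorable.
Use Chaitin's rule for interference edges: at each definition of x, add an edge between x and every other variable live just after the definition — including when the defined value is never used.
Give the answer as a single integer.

Answer: 4

Derivation:
Block summaries:
  n0: {i,z} / ∅
  n1: {p,v,z} / ∅
  n2: {a} / {z}
  n3: {a,v} / ∅
  n4: {p,v} / ∅
  n5: {i,v} / {a,i,v}
  n6: {v} / ∅

Liveness:
  n0: in=∅ out={i,z}
  n1: in={i} out={i}
  n2: in={i,z} out={a,i}
  n3: in={i} out={a,i,v}
  n4: in={a,i} out={a,i,v}
  n5: in={a,i,v} out=∅
  n6: in=∅ out=∅

Conflict graph:
  a: {i,p,v}
  i: {a,p,v,z}
  p: {a,i,v,z}
  v: {a,i,p}
  z: {i,p}

Chromatic number:
  clique {a,i,p,v} ⇒ need ≥ 4
  assign a→R2 i→R0 p→R1 v→R3 z→R2 — no edge inside a register ⇒ χ ≤ 4
  χ = 4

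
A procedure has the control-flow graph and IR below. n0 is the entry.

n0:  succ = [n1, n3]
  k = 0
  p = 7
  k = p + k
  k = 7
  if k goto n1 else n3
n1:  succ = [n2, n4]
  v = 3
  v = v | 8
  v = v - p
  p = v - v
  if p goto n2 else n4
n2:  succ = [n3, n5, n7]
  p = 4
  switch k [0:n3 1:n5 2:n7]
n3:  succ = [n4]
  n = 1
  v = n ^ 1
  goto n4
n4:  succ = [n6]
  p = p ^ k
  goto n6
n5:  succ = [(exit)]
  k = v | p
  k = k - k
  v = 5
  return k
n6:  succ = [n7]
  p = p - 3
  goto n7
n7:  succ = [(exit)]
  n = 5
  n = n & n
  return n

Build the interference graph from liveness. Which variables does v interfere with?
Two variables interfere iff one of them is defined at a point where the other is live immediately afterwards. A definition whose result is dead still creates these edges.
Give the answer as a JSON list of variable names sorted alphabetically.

Answer: ["k", "p"]

Working:
Per-block:
  n0: def={k,p} ue=∅
  n1: def={p,v} ue={p}
  n2: def={p} ue={k}
  n3: def={n,v} ue=∅
  n4: def={p} ue={k,p}
  n5: def={k,v} ue={p,v}
  n6: def={p} ue={p}
  n7: def={n} ue=∅

Live sets:
  n0 li=∅ lo={k,p}
  n1 li={k,p} lo={k,p,v}
  n2 li={k,v} lo={k,p,v}
  n3 li={k,p} lo={k,p}
  n4 li={k,p} lo={p}
  n5 li={p,v} lo=∅
  n6 li={p} lo=∅
  n7 li=∅ lo=∅

Interference:
  k↔{n,p,v}
  n↔{k,p}
  p↔{k,n,v}
  v↔{k,p}

N(v) = ["k", "p"]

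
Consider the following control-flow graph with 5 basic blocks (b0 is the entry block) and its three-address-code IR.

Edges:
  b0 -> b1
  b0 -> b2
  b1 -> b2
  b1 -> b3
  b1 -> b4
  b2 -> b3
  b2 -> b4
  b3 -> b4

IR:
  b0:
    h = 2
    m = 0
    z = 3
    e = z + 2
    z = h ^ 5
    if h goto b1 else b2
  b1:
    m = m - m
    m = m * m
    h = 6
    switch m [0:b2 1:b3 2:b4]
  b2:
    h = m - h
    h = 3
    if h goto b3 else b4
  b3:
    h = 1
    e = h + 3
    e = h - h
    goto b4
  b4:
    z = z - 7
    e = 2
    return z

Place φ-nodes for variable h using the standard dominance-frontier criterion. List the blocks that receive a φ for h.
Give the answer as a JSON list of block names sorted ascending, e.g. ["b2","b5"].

idom tree: b1←b0 b2←b0 b3←b0 b4←b0
Dom∩ at merges:
  b2: preds {b0,b1}: {b0} ∩ {b0,b1} = {b0}; idom=b0
  b3: preds {b1,b2}: {b0,b1} ∩ {b0,b2} = {b0}; idom=b0
  b4: preds {b1,b2,b3}: {b0,b1} ∩ {b0,b2} ∩ {b0,b3} = {b0}; idom=b0

Frontier:
  b2←b0: walk · to b0
  b2←b1: walk b1 to b0
  b3←b1: walk b1 to b0
  b3←b2: walk b2 to b0
  b4←b1: walk b1 to b0
  b4←b2: walk b2 to b0
  b4←b3: walk b3 to b0
  b0 → ∅
  b1 → {b2,b3,b4}
  b2 → {b3,b4}
  b3 → {b4}
  b4 → ∅

φ for h: defs {b0,b1,b2,b3}
  DF⁺ = {b2,b3,b4}

Answer: ["b2", "b3", "b4"]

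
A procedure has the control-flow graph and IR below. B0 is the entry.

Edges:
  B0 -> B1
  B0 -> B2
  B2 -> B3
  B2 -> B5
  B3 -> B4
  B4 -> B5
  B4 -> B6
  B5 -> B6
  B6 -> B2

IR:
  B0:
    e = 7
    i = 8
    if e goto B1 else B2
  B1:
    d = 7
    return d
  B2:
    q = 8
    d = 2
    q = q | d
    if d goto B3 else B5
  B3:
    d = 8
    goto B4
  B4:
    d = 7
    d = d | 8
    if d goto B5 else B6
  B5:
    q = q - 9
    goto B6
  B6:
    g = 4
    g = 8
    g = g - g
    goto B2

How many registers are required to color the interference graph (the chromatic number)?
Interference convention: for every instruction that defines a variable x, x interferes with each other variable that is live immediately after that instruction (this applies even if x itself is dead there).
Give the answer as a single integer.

def/use:
  B0: {e,i} / ∅
  B1: {d} / ∅
  B2: {d,q} / ∅
  B3: {d} / ∅
  B4: {d} / ∅
  B5: {q} / {q}
  B6: {g} / ∅

Liveness:
  B0: in=∅ out=∅
  B1: in=∅ out=∅
  B2: in=∅ out={q}
  B3: in={q} out={q}
  B4: in={q} out={q}
  B5: in={q} out=∅
  B6: in=∅ out=∅

Interfere edges:
  d↔{q}
  e↔{i}
  g↔∅
  i↔{e}
  q↔{d}

Chromatic number:
  lower bound: {d,q} mutually conflict ⇒ χ ≥ 2
  2-colouring: R0={d,e,g}  R1={i,q}
  χ = 2

Answer: 2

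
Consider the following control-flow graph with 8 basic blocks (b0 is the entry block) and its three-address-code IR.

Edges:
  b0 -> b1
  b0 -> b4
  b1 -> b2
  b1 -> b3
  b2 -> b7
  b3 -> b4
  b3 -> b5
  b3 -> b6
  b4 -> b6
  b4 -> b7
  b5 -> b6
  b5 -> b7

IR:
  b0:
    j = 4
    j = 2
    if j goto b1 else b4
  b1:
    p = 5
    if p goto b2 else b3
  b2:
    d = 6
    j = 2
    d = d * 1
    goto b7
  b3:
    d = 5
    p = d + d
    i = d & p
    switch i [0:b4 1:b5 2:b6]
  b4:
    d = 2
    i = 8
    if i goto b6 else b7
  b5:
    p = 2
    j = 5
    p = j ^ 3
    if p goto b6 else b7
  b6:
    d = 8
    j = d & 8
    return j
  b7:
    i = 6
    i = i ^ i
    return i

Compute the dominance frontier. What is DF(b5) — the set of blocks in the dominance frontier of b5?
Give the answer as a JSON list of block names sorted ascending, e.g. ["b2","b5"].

idom tree: b1←b0 b2←b1 b3←b1 b4←b0 b5←b3 b6←b0 b7←b0
Dom at joins:
  b4: preds {b0,b3}: {b0} ∩ {b0,b1,b3} = {b0}; idom=b0
  b6: preds {b3,b4,b5}: {b0,b1,b3} ∩ {b0,b4} ∩ {b0,b1,b3,b5} = {b0}; idom=b0
  b7: preds {b2,b4,b5}: {b0,b1,b2} ∩ {b0,b4} ∩ {b0,b1,b3,b5} = {b0}; idom=b0

DF derivation:
  join b4 pred b0: · stop@b0
  join b4 pred b3: b3→b1 stop@b0
  join b6 pred b3: b3→b1 stop@b0
  join b6 pred b4: b4 stop@b0
  join b6 pred b5: b5→b3→b1 stop@b0
  join b7 pred b2: b2→b1 stop@b0
  join b7 pred b4: b4 stop@b0
  join b7 pred b5: b5→b3→b1 stop@b0
  b0 → ∅
  b1 → {b4,b6,b7}
  b2 → {b7}
  b3 → {b4,b6,b7}
  b4 → {b6,b7}
  b5 → {b6,b7}
  b6 → ∅
  b7 → ∅

DF(b5) = ["b6", "b7"]

Answer: ["b6", "b7"]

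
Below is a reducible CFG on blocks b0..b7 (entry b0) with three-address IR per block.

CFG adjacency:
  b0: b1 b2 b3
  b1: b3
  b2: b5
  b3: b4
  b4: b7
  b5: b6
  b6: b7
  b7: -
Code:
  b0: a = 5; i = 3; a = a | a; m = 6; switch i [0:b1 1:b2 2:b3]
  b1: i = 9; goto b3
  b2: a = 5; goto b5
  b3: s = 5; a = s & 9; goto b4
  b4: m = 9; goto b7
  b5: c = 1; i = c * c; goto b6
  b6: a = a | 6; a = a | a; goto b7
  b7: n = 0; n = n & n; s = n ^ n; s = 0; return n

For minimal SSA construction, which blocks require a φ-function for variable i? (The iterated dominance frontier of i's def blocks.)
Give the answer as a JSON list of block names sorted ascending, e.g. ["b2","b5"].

Answer: ["b3", "b7"]

Analysis:
idom tree: b1←b0 b2←b0 b3←b0 b4←b3 b5←b2 b6←b5 b7←b0
Dom∩ at merges:
  b3: preds {b0,b1}: {b0} ∩ {b0,b1} = {b0}; idom=b0
  b7: preds {b4,b6}: {b0,b3,b4} ∩ {b0,b2,b5,b6} = {b0}; idom=b0

DF derivation:
  join b3 pred b0: · stop@b0
  join b3 pred b1: b1 stop@b0
  join b7 pred b4: b4→b3 stop@b0
  join b7 pred b6: b6→b5→b2 stop@b0
  b0: DF=∅
  b1: DF={b3}
  b2: DF={b7}
  b3: DF={b7}
  b4: DF={b7}
  b5: DF={b7}
  b6: DF={b7}
  b7: DF=∅

φ for i: defs {b0,b1,b5}
  DF⁺ = {b3,b7}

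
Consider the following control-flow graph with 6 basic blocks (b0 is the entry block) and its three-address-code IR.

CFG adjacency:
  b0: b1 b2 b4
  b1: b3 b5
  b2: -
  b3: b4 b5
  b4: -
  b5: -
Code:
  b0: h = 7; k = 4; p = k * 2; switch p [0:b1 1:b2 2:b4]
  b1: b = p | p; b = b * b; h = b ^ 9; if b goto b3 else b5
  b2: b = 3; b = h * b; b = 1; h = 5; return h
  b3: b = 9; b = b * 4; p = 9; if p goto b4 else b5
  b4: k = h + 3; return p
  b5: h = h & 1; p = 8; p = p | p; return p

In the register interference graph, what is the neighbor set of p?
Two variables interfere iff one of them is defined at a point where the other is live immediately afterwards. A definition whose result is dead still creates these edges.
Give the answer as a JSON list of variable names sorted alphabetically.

def/use:
  b0: {h,k,p} / ∅
  b1: {b,h} / {p}
  b2: {b,h} / {h}
  b3: {b,p} / ∅
  b4: {k} / {h,p}
  b5: {h,p} / {h}

Live sets:
  b0 li=∅ lo={h,p}
  b1 li={p} lo={h}
  b2 li={h} lo=∅
  b3 li={h} lo={h,p}
  b4 li={h,p} lo=∅
  b5 li={h} lo=∅

Conflict graph:
  b: {h}
  h: {b,k,p}
  k: {h,p}
  p: {h,k}

N(p) = ["h", "k"]

Answer: ["h", "k"]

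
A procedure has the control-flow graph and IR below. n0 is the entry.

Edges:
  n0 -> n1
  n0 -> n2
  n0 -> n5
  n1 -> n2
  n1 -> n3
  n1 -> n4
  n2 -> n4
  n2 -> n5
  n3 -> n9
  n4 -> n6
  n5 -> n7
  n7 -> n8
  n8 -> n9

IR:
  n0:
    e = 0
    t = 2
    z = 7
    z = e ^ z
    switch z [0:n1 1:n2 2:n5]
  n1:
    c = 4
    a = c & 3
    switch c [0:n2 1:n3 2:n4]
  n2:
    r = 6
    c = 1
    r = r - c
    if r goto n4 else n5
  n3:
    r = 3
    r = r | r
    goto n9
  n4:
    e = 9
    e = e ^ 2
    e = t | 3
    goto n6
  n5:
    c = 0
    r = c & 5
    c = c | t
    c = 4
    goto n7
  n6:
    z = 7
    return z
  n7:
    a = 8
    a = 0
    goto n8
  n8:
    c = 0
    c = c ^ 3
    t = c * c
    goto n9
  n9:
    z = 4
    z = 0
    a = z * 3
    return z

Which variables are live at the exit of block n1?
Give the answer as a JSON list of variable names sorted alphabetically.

Answer: ["t"]

Derivation:
Block summaries:
  n0: {e,t,z} / ∅
  n1: {a,c} / ∅
  n2: {c,r} / ∅
  n3: {r} / ∅
  n4: {e} / {t}
  n5: {c,r} / {t}
  n6: {z} / ∅
  n7: {a} / ∅
  n8: {c,t} / ∅
  n9: {a,z} / ∅

Live sets:
  live n0: ∅→{t}
  live n1: {t}→{t}
  live n2: {t}→{t}
  live n3: ∅→∅
  live n4: {t}→∅
  live n5: {t}→∅
  live n6: ∅→∅
  live n7: ∅→∅
  live n8: ∅→∅
  live n9: ∅→∅

live-out(n1) = ["t"]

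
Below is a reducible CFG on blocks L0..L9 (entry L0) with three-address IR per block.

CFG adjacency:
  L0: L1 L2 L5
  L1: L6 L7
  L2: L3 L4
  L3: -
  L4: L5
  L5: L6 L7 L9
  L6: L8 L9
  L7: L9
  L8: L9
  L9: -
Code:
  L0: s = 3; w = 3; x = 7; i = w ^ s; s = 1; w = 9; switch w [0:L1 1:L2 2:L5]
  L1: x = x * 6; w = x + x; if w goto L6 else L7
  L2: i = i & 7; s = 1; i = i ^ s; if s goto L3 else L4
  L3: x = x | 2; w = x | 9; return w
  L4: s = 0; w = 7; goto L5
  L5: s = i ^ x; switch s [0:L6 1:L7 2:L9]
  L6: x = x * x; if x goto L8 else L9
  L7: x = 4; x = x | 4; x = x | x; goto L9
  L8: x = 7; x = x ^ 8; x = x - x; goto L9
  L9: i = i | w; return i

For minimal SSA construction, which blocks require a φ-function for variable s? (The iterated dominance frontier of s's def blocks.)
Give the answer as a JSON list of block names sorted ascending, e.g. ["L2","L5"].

Answer: ["L5", "L6", "L7", "L9"]

Working:
idom tree: L1←L0 L2←L0 L3←L2 L4←L2 L5←L0 L6←L0 L7←L0 L8←L6 L9←L0
Dom∩ at merges:
  L5: preds {L0,L4}: {L0} ∩ {L0,L2,L4} = {L0}; idom=L0
  L6: preds {L1,L5}: {L0,L1} ∩ {L0,L5} = {L0}; idom=L0
  L7: preds {L1,L5}: {L0,L1} ∩ {L0,L5} = {L0}; idom=L0
  L9: preds {L5,L6,L7,L8}: {L0,L5} ∩ {L0,L6} ∩ {L0,L7} ∩ {L0,L6,L8} = {L0}; idom=L0

DF walk-up:
  join L5 pred L0: · stop@L0
  join L5 pred L4: L4→L2 stop@L0
  join L6 pred L1: L1 stop@L0
  join L6 pred L5: L5 stop@L0
  join L7 pred L1: L1 stop@L0
  join L7 pred L5: L5 stop@L0
  join L9 pred L5: L5 stop@L0
  join L9 pred L6: L6 stop@L0
  join L9 pred L7: L7 stop@L0
  join L9 pred L8: L8→L6 stop@L0
  DF(L0)=∅
  DF(L1)={L6,L7}
  DF(L2)={L5}
  DF(L3)=∅
  DF(L4)={L5}
  DF(L5)={L6,L7,L9}
  DF(L6)={L9}
  DF(L7)={L9}
  DF(L8)={L9}
  DF(L9)=∅

φ for s: defs {L0,L2,L4,L5}
  DF⁺ = {L5,L6,L7,L9}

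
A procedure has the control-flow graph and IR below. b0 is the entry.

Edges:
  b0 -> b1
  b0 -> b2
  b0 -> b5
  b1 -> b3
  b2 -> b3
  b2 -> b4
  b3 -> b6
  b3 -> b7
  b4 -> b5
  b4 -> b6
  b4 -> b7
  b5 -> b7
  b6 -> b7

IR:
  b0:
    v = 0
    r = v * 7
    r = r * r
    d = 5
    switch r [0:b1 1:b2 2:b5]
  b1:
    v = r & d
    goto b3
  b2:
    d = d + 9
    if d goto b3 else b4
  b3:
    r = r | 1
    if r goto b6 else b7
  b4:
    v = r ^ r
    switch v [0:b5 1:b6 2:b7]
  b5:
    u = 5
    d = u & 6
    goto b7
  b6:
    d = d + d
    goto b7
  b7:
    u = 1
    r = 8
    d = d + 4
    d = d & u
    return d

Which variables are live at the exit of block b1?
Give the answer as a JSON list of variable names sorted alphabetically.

Per-block:
  b0 def {d,r,v} use ∅
  b1 def {v} use {d,r}
  b2 def {d} use {d}
  b3 def {r} use {r}
  b4 def {v} use {r}
  b5 def {d,u} use ∅
  b6 def {d} use {d}
  b7 def {d,r,u} use {d}

Liveness:
  b0 li=∅ lo={d,r}
  b1 li={d,r} lo={d,r}
  b2 li={d,r} lo={d,r}
  b3 li={d,r} lo={d}
  b4 li={d,r} lo={d}
  b5 li=∅ lo={d}
  b6 li={d} lo={d}
  b7 li={d} lo=∅

live-out(b1) = ["d", "r"]

Answer: ["d", "r"]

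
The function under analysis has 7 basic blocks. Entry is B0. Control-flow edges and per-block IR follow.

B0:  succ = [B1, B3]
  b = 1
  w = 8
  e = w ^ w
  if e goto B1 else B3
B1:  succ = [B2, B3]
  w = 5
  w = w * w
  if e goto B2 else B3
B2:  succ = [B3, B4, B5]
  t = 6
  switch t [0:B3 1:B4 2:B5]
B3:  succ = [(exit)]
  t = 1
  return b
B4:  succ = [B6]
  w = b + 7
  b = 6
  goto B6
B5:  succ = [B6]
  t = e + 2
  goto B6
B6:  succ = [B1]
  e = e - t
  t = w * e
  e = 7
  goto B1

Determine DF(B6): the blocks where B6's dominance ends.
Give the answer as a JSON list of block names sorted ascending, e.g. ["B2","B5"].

idom tree: B1←B0 B2←B1 B3←B0 B4←B2 B5←B2 B6←B2
Dom at joins:
  B1: preds {B0,B6}: {B0} ∩ {B0,B1,B2,B6} = {B0}; idom=B0
  B3: preds {B0,B1,B2}: {B0} ∩ {B0,B1} ∩ {B0,B1,B2} = {B0}; idom=B0
  B6: preds {B4,B5}: {B0,B1,B2,B4} ∩ {B0,B1,B2,B5} = {B0,B1,B2}; idom=B2

DF derivation:
  join B1 pred B0: · stop@B0
  join B1 pred B6: B6→B2→B1 stop@B0
  join B3 pred B0: · stop@B0
  join B3 pred B1: B1 stop@B0
  join B3 pred B2: B2→B1 stop@B0
  join B6 pred B4: B4 stop@B2
  join B6 pred B5: B5 stop@B2
  DF(B0)=∅
  DF(B1)={B1,B3}
  DF(B2)={B1,B3}
  DF(B3)=∅
  DF(B4)={B6}
  DF(B5)={B6}
  DF(B6)={B1}

DF(B6) = ["B1"]

Answer: ["B1"]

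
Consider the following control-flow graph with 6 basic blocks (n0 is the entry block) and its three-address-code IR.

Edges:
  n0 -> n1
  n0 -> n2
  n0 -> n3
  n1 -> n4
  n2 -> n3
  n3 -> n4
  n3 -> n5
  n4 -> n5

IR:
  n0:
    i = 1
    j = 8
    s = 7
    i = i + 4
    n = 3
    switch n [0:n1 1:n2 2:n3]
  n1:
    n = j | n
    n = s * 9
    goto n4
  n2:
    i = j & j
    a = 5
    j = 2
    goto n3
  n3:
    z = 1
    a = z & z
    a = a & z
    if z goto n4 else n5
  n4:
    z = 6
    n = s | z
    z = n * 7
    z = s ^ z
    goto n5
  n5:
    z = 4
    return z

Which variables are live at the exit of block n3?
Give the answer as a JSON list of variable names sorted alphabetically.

Answer: ["s"]

Analysis:
Per-block:
  n0: def={i,j,n,s} ue=∅
  n1: def={n} ue={j,n,s}
  n2: def={a,i,j} ue={j}
  n3: def={a,z} ue=∅
  n4: def={n,z} ue={s}
  n5: def={z} ue=∅

Liveness:
  live n0: ∅→{j,n,s}
  live n1: {j,n,s}→{s}
  live n2: {j,s}→{s}
  live n3: {s}→{s}
  live n4: {s}→∅
  live n5: ∅→∅

live-out(n3) = ["s"]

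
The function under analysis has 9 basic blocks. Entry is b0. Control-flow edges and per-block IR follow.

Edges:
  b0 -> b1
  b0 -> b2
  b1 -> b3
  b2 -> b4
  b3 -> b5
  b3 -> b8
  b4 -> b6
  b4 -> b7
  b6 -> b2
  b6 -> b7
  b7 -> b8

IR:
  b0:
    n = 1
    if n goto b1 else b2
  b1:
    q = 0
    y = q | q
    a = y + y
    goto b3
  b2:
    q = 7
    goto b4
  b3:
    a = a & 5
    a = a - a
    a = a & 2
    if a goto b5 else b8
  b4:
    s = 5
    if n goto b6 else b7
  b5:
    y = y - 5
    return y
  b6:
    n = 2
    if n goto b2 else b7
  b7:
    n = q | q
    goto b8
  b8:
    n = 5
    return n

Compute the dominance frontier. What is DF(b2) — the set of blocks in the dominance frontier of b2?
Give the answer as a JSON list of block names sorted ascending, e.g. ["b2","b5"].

Answer: ["b2", "b8"]

Derivation:
idom tree: b1←b0 b2←b0 b3←b1 b4←b2 b5←b3 b6←b4 b7←b4 b8←b0
Dom∩ at merges:
  b2: preds {b0,b6}: {b0} ∩ {b0,b2,b4,b6} = {b0}; idom=b0
  b7: preds {b4,b6}: {b0,b2,b4} ∩ {b0,b2,b4,b6} = {b0,b2,b4}; idom=b4
  b8: preds {b3,b7}: {b0,b1,b3} ∩ {b0,b2,b4,b7} = {b0}; idom=b0

DF walk-up:
  join b2 pred b0: · stop@b0
  join b2 pred b6: b6→b4→b2 stop@b0
  join b7 pred b4: · stop@b4
  join b7 pred b6: b6 stop@b4
  join b8 pred b3: b3→b1 stop@b0
  join b8 pred b7: b7→b4→b2 stop@b0
  b0: DF=∅
  b1: DF={b8}
  b2: DF={b2,b8}
  b3: DF={b8}
  b4: DF={b2,b8}
  b5: DF=∅
  b6: DF={b2,b7}
  b7: DF={b8}
  b8: DF=∅

DF(b2) = ["b2", "b8"]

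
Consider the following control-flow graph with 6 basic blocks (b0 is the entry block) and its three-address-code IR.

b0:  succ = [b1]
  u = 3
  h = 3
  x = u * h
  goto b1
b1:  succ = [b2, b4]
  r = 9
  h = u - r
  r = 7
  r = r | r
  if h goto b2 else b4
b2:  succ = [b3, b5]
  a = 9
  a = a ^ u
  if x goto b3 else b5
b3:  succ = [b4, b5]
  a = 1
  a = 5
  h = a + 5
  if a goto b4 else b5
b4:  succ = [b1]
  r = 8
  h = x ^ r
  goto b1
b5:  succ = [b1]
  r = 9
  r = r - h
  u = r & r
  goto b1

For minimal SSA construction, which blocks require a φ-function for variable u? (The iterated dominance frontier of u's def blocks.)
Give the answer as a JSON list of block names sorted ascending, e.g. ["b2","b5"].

idom tree: b1←b0 b2←b1 b3←b2 b4←b1 b5←b2
Dom at joins:
  b1: preds {b0,b4,b5}: {b0} ∩ {b0,b1,b4} ∩ {b0,b1,b2,b5} = {b0}; idom=b0
  b4: preds {b1,b3}: {b0,b1} ∩ {b0,b1,b2,b3} = {b0,b1}; idom=b1
  b5: preds {b2,b3}: {b0,b1,b2} ∩ {b0,b1,b2,b3} = {b0,b1,b2}; idom=b2

Frontier:
  b1←b0: walk · to b0
  b1←b4: walk b4→b1 to b0
  b1←b5: walk b5→b2→b1 to b0
  b4←b1: walk · to b1
  b4←b3: walk b3→b2 to b1
  b5←b2: walk · to b2
  b5←b3: walk b3 to b2
  b0 → ∅
  b1 → {b1}
  b2 → {b1,b4}
  b3 → {b4,b5}
  b4 → {b1}
  b5 → {b1}

φ for u: defs {b0,b5}
  DF⁺ = {b1}

Answer: ["b1"]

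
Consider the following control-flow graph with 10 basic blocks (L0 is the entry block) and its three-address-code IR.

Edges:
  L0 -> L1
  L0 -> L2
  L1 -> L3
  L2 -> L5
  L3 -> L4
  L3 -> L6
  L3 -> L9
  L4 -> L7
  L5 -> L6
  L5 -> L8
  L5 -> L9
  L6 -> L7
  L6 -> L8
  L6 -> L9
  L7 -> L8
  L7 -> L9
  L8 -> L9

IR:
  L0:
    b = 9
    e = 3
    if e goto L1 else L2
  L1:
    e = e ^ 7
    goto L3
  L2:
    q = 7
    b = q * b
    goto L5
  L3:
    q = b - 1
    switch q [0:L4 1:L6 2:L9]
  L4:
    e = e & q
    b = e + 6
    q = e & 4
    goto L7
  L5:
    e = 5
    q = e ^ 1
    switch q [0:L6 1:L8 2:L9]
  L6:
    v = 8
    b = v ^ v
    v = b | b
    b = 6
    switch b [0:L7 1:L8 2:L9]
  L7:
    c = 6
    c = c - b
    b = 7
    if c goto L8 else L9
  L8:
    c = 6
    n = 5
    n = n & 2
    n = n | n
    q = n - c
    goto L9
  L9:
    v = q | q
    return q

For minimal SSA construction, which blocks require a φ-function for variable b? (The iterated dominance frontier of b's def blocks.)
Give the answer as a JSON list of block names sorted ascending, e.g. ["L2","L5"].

Answer: ["L6", "L7", "L8", "L9"]

Derivation:
idom tree: L1←L0 L2←L0 L3←L1 L4←L3 L5←L2 L6←L0 L7←L0 L8←L0 L9←L0
Join-block Dom:
  L6: preds {L3,L5}: {L0,L1,L3} ∩ {L0,L2,L5} = {L0}; idom=L0
  L7: preds {L4,L6}: {L0,L1,L3,L4} ∩ {L0,L6} = {L0}; idom=L0
  L8: preds {L5,L6,L7}: {L0,L2,L5} ∩ {L0,L6} ∩ {L0,L7} = {L0}; idom=L0
  L9: preds {L3,L5,L6,L7,L8}: {L0,L1,L3} ∩ {L0,L2,L5} ∩ {L0,L6} ∩ {L0,L7} ∩ {L0,L8} = {L0}; idom=L0

DF derivation:
  L6←L3: walk L3→L1 to L0
  L6←L5: walk L5→L2 to L0
  L7←L4: walk L4→L3→L1 to L0
  L7←L6: walk L6 to L0
  L8←L5: walk L5→L2 to L0
  L8←L6: walk L6 to L0
  L8←L7: walk L7 to L0
  L9←L3: walk L3→L1 to L0
  L9←L5: walk L5→L2 to L0
  L9←L6: walk L6 to L0
  L9←L7: walk L7 to L0
  L9←L8: walk L8 to L0
  L0 → ∅
  L1 → {L6,L7,L9}
  L2 → {L6,L8,L9}
  L3 → {L6,L7,L9}
  L4 → {L7}
  L5 → {L6,L8,L9}
  L6 → {L7,L8,L9}
  L7 → {L8,L9}
  L8 → {L9}
  L9 → ∅

φ for b: defs {L0,L2,L4,L6,L7}
  DF⁺ = {L6,L7,L8,L9}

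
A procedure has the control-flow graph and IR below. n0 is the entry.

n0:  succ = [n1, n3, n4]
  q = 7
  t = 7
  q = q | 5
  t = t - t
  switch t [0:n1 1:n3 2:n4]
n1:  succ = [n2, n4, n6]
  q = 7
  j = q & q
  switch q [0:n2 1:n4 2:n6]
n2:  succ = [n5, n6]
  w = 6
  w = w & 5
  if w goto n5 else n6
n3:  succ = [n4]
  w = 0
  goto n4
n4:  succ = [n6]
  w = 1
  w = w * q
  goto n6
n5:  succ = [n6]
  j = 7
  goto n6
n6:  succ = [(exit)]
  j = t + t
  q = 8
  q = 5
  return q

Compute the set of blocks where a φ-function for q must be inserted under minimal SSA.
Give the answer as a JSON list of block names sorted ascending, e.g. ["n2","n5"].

idom tree: n1←n0 n2←n1 n3←n0 n4←n0 n5←n2 n6←n0
Dom∩ at merges:
  n4: preds {n0,n1,n3}: {n0} ∩ {n0,n1} ∩ {n0,n3} = {n0}; idom=n0
  n6: preds {n1,n2,n4,n5}: {n0,n1} ∩ {n0,n1,n2} ∩ {n0,n4} ∩ {n0,n1,n2,n5} = {n0}; idom=n0

Frontier:
  join n4 pred n0: · stop@n0
  join n4 pred n1: n1 stop@n0
  join n4 pred n3: n3 stop@n0
  join n6 pred n1: n1 stop@n0
  join n6 pred n2: n2→n1 stop@n0
  join n6 pred n4: n4 stop@n0
  join n6 pred n5: n5→n2→n1 stop@n0
  n0 → ∅
  n1 → {n4,n6}
  n2 → {n6}
  n3 → {n4}
  n4 → {n6}
  n5 → {n6}
  n6 → ∅

φ for q: defs {n0,n1,n6}
  DF⁺ = {n4,n6}

Answer: ["n4", "n6"]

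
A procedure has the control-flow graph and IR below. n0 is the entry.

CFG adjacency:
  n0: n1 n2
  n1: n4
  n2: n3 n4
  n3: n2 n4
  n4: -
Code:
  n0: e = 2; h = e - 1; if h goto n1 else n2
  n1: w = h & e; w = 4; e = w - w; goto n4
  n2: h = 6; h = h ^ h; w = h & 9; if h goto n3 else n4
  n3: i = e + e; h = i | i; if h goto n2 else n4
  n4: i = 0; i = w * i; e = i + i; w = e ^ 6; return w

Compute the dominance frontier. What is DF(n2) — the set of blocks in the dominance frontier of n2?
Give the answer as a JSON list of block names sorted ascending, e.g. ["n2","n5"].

Answer: ["n2", "n4"]

Derivation:
idom tree: n1←n0 n2←n0 n3←n2 n4←n0
Dom at joins:
  n2: preds {n0,n3}: {n0} ∩ {n0,n2,n3} = {n0}; idom=n0
  n4: preds {n1,n2,n3}: {n0,n1} ∩ {n0,n2} ∩ {n0,n2,n3} = {n0}; idom=n0

Frontier:
  join n2 pred n0: · stop@n0
  join n2 pred n3: n3→n2 stop@n0
  join n4 pred n1: n1 stop@n0
  join n4 pred n2: n2 stop@n0
  join n4 pred n3: n3→n2 stop@n0
  n0 → ∅
  n1 → {n4}
  n2 → {n2,n4}
  n3 → {n2,n4}
  n4 → ∅

DF(n2) = ["n2", "n4"]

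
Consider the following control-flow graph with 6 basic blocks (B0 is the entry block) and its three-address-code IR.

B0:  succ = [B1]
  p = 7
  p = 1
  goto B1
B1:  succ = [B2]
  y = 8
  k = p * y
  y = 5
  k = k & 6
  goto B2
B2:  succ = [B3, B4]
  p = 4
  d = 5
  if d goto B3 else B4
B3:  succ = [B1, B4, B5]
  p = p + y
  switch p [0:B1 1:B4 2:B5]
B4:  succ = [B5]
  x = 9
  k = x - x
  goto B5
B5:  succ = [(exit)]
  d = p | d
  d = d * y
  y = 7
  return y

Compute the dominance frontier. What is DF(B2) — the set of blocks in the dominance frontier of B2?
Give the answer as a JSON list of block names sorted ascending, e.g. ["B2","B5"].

Answer: ["B1"]

Derivation:
idom tree: B1←B0 B2←B1 B3←B2 B4←B2 B5←B2
Dom at joins:
  B1: preds {B0,B3}: {B0} ∩ {B0,B1,B2,B3} = {B0}; idom=B0
  B4: preds {B2,B3}: {B0,B1,B2} ∩ {B0,B1,B2,B3} = {B0,B1,B2}; idom=B2
  B5: preds {B3,B4}: {B0,B1,B2,B3} ∩ {B0,B1,B2,B4} = {B0,B1,B2}; idom=B2

DF derivation:
  join B1 pred B0: · stop@B0
  join B1 pred B3: B3→B2→B1 stop@B0
  join B4 pred B2: · stop@B2
  join B4 pred B3: B3 stop@B2
  join B5 pred B3: B3 stop@B2
  join B5 pred B4: B4 stop@B2
  B0 → ∅
  B1 → {B1}
  B2 → {B1}
  B3 → {B1,B4,B5}
  B4 → {B5}
  B5 → ∅

DF(B2) = ["B1"]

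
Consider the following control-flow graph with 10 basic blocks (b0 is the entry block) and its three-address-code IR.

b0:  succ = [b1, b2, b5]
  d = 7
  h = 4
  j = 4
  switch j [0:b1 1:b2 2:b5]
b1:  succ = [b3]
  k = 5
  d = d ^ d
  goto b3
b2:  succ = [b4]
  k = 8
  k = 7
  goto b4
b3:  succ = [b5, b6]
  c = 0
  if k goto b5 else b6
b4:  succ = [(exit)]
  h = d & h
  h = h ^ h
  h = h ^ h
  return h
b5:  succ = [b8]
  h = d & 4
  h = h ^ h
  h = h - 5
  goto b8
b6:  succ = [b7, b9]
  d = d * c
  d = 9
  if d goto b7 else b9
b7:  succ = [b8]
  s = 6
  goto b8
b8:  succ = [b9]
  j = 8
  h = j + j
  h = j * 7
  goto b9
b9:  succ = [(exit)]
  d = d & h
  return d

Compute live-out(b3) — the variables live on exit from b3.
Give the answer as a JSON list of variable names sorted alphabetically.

Answer: ["c", "d", "h"]

Working:
Block summaries:
  b0: def={d,h,j} ue=∅
  b1: def={d,k} ue={d}
  b2: def={k} ue=∅
  b3: def={c} ue={k}
  b4: def={h} ue={d,h}
  b5: def={h} ue={d}
  b6: def={d} ue={c,d}
  b7: def={s} ue=∅
  b8: def={h,j} ue=∅
  b9: def={d} ue={d,h}

Live sets:
  b0 li=∅ lo={d,h}
  b1 li={d,h} lo={d,h,k}
  b2 li={d,h} lo={d,h}
  b3 li={d,h,k} lo={c,d,h}
  b4 li={d,h} lo=∅
  b5 li={d} lo={d}
  b6 li={c,d,h} lo={d,h}
  b7 li={d} lo={d}
  b8 li={d} lo={d,h}
  b9 li={d,h} lo=∅

live-out(b3) = ["c", "d", "h"]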